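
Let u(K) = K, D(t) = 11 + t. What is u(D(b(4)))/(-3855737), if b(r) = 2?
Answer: -13/3855737 ≈ -3.3716e-6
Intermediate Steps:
u(D(b(4)))/(-3855737) = (11 + 2)/(-3855737) = 13*(-1/3855737) = -13/3855737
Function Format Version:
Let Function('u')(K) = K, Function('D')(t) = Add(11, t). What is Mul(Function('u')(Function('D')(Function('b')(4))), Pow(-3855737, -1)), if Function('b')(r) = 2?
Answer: Rational(-13, 3855737) ≈ -3.3716e-6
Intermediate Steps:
Mul(Function('u')(Function('D')(Function('b')(4))), Pow(-3855737, -1)) = Mul(Add(11, 2), Pow(-3855737, -1)) = Mul(13, Rational(-1, 3855737)) = Rational(-13, 3855737)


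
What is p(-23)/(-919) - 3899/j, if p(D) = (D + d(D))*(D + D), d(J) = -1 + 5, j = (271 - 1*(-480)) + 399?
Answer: -4588281/1056850 ≈ -4.3415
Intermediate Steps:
j = 1150 (j = (271 + 480) + 399 = 751 + 399 = 1150)
d(J) = 4
p(D) = 2*D*(4 + D) (p(D) = (D + 4)*(D + D) = (4 + D)*(2*D) = 2*D*(4 + D))
p(-23)/(-919) - 3899/j = (2*(-23)*(4 - 23))/(-919) - 3899/1150 = (2*(-23)*(-19))*(-1/919) - 3899*1/1150 = 874*(-1/919) - 3899/1150 = -874/919 - 3899/1150 = -4588281/1056850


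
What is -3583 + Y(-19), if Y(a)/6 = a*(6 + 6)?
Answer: -4951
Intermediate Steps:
Y(a) = 72*a (Y(a) = 6*(a*(6 + 6)) = 6*(a*12) = 6*(12*a) = 72*a)
-3583 + Y(-19) = -3583 + 72*(-19) = -3583 - 1368 = -4951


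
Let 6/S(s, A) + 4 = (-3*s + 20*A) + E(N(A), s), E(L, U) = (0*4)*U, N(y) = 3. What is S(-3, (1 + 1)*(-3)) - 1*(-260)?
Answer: 29894/115 ≈ 259.95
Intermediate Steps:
E(L, U) = 0 (E(L, U) = 0*U = 0)
S(s, A) = 6/(-4 - 3*s + 20*A) (S(s, A) = 6/(-4 + ((-3*s + 20*A) + 0)) = 6/(-4 + (-3*s + 20*A)) = 6/(-4 - 3*s + 20*A))
S(-3, (1 + 1)*(-3)) - 1*(-260) = 6/(-4 - 3*(-3) + 20*((1 + 1)*(-3))) - 1*(-260) = 6/(-4 + 9 + 20*(2*(-3))) + 260 = 6/(-4 + 9 + 20*(-6)) + 260 = 6/(-4 + 9 - 120) + 260 = 6/(-115) + 260 = 6*(-1/115) + 260 = -6/115 + 260 = 29894/115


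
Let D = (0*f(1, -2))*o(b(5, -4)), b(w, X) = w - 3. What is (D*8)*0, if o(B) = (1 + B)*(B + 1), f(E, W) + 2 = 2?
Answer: 0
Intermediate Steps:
f(E, W) = 0 (f(E, W) = -2 + 2 = 0)
b(w, X) = -3 + w
o(B) = (1 + B)**2 (o(B) = (1 + B)*(1 + B) = (1 + B)**2)
D = 0 (D = (0*0)*(1 + (-3 + 5))**2 = 0*(1 + 2)**2 = 0*3**2 = 0*9 = 0)
(D*8)*0 = (0*8)*0 = 0*0 = 0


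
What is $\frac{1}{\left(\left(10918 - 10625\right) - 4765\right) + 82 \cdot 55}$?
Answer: $\frac{1}{38} \approx 0.026316$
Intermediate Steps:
$\frac{1}{\left(\left(10918 - 10625\right) - 4765\right) + 82 \cdot 55} = \frac{1}{\left(293 - 4765\right) + 4510} = \frac{1}{-4472 + 4510} = \frac{1}{38}$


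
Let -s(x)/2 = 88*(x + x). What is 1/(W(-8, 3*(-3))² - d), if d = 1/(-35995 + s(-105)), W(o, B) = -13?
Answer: 965/163084 ≈ 0.0059172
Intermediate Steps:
s(x) = -352*x (s(x) = -176*(x + x) = -176*2*x = -352*x)
d = 1/965 (d = 1/(-35995 - 352*(-105)) = 1/(-35995 + 36960) = 1/965 ≈ 0.0010363)
1/(W(-8, 3*(-3))² - d) = 1/((-13)² - 1*1/965) = 1/(169 - 1/965) = 1/(163084/965) = 965/163084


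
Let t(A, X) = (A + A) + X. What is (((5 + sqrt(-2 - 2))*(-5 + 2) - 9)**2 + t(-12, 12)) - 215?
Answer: 313 + 288*I ≈ 313.0 + 288.0*I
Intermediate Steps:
t(A, X) = X + 2*A (t(A, X) = 2*A + X = X + 2*A)
(((5 + sqrt(-2 - 2))*(-5 + 2) - 9)**2 + t(-12, 12)) - 215 = (((5 + sqrt(-2 - 2))*(-5 + 2) - 9)**2 + (12 + 2*(-12))) - 215 = (((5 + sqrt(-4))*(-3) - 9)**2 + (12 - 24)) - 215 = (((5 + 2*I)*(-3) - 9)**2 - 12) - 215 = (((-15 - 6*I) - 9)**2 - 12) - 215 = ((-24 - 6*I)**2 - 12) - 215 = (-12 + (-24 - 6*I)**2) - 215 = -227 + (-24 - 6*I)**2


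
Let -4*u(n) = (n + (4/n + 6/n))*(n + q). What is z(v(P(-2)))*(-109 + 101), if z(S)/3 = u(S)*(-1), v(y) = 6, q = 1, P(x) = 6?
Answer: -322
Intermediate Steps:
u(n) = -(1 + n)*(n + 10/n)/4 (u(n) = -(n + (4/n + 6/n))*(n + 1)/4 = -(n + 10/n)*(1 + n)/4 = -(1 + n)*(n + 10/n)/4)
z(S) = -3*(-10 - S*(10 + S + S²))/(4*S) (z(S) = 3*(((-10 - S*(10 + S + S²))/(4*S))*(-1)) = 3*(-(-10 - S*(10 + S + S²))/(4*S)) = -3*(-10 - S*(10 + S + S²))/(4*S))
z(v(P(-2)))*(-109 + 101) = ((¾)*(10 + 6*(10 + 6 + 6²))/6)*(-109 + 101) = ((¾)*(⅙)*(10 + 6*(10 + 6 + 36)))*(-8) = ((¾)*(⅙)*(10 + 6*52))*(-8) = ((¾)*(⅙)*(10 + 312))*(-8) = ((¾)*(⅙)*322)*(-8) = (161/4)*(-8) = -322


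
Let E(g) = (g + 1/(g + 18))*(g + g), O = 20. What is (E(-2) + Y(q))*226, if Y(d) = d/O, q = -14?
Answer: 15933/10 ≈ 1593.3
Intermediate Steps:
Y(d) = d/20
E(g) = 2*g*(g + 1/(18 + g)) (E(g) = (g + 1/(18 + g))*(2*g) = 2*g*(g + 1/(18 + g)))
(E(-2) + Y(q))*226 = (2*(-2)*(1 + (-2)² + 18*(-2))/(18 - 2) + (1/20)*(-14))*226 = (2*(-2)*(1 + 4 - 36)/16 - 7/10)*226 = (2*(-2)*(1/16)*(-31) - 7/10)*226 = (31/4 - 7/10)*226 = (141/20)*226 = 15933/10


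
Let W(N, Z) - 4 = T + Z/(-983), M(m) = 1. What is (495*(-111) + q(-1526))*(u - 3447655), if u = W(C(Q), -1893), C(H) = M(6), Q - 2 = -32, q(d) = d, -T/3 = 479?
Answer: 191462192924781/983 ≈ 1.9477e+11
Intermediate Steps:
T = -1437 (T = -3*479 = -1437)
Q = -30 (Q = 2 - 32 = -30)
C(H) = 1
W(N, Z) = -1433 - Z/983 (W(N, Z) = 4 + (-1437 + Z/(-983)) = 4 + (-1437 + Z*(-1/983)) = 4 + (-1437 - Z/983) = -1433 - Z/983)
u = -1406746/983 (u = -1433 - 1/983*(-1893) = -1433 + 1893/983 = -1406746/983 ≈ -1431.1)
(495*(-111) + q(-1526))*(u - 3447655) = (495*(-111) - 1526)*(-1406746/983 - 3447655) = (-54945 - 1526)*(-3390451611/983) = -56471*(-3390451611/983) = 191462192924781/983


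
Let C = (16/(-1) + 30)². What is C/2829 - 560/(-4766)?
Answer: 1259188/6741507 ≈ 0.18678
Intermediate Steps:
C = 196 (C = (16*(-1) + 30)² = (-16 + 30)² = 14² = 196)
C/2829 - 560/(-4766) = 196/2829 - 560/(-4766) = 196*(1/2829) - 560*(-1/4766) = 196/2829 + 280/2383 = 1259188/6741507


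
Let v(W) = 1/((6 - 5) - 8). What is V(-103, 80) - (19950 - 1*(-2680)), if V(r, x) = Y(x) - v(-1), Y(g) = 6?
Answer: -158367/7 ≈ -22624.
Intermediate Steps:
v(W) = -⅐ (v(W) = 1/(1 - 8) = 1/(-7) = -⅐)
V(r, x) = 43/7 (V(r, x) = 6 - 1*(-⅐) = 6 + ⅐ = 43/7)
V(-103, 80) - (19950 - 1*(-2680)) = 43/7 - (19950 - 1*(-2680)) = 43/7 - (19950 + 2680) = 43/7 - 1*22630 = 43/7 - 22630 = -158367/7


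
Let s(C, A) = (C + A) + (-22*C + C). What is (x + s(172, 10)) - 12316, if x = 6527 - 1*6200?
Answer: -15419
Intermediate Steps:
s(C, A) = A - 20*C (s(C, A) = (A + C) - 21*C = A - 20*C)
x = 327 (x = 6527 - 6200 = 327)
(x + s(172, 10)) - 12316 = (327 + (10 - 20*172)) - 12316 = (327 + (10 - 3440)) - 12316 = (327 - 3430) - 12316 = -3103 - 12316 = -15419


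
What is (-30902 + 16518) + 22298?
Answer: 7914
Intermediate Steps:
(-30902 + 16518) + 22298 = -14384 + 22298 = 7914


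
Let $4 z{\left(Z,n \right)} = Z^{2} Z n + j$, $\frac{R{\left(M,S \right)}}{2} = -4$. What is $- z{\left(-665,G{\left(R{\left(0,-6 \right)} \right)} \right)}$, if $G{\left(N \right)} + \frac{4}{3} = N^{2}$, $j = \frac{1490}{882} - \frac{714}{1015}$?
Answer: $\frac{1178441754829457}{255780} \approx 4.6072 \cdot 10^{9}$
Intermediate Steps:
$R{\left(M,S \right)} = -8$ ($R{\left(M,S \right)} = 2 \left(-4\right) = -8$)
$j = \frac{63043}{63945}$ ($j = 1490 \cdot \frac{1}{882} - \frac{102}{145} = \frac{745}{441} - \frac{102}{145} = \frac{63043}{63945} \approx 0.98589$)
$G{\left(N \right)} = - \frac{4}{3} + N^{2}$
$z{\left(Z,n \right)} = \frac{63043}{255780} + \frac{n Z^{3}}{4}$ ($z{\left(Z,n \right)} = \frac{Z^{2} Z n + \frac{63043}{63945}}{4} = \frac{Z^{3} n + \frac{63043}{63945}}{4} = \frac{n Z^{3} + \frac{63043}{63945}}{4} = \frac{\frac{63043}{63945} + n Z^{3}}{4} = \frac{63043}{255780} + \frac{n Z^{3}}{4}$)
$- z{\left(-665,G{\left(R{\left(0,-6 \right)} \right)} \right)} = - (\frac{63043}{255780} + \frac{\left(- \frac{4}{3} + \left(-8\right)^{2}\right) \left(-665\right)^{3}}{4}) = - (\frac{63043}{255780} + \frac{1}{4} \left(- \frac{4}{3} + 64\right) \left(-294079625\right)) = - (\frac{63043}{255780} + \frac{1}{4} \cdot \frac{188}{3} \left(-294079625\right)) = - (\frac{63043}{255780} - \frac{13821742375}{3}) = \left(-1\right) \left(- \frac{1178441754829457}{255780}\right) = \frac{1178441754829457}{255780}$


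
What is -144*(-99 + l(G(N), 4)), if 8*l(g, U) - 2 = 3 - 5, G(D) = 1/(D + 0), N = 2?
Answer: 14256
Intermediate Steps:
G(D) = 1/D
l(g, U) = 0 (l(g, U) = 1/4 + (3 - 5)/8 = 1/4 + (1/8)*(-2) = 1/4 - 1/4 = 0)
-144*(-99 + l(G(N), 4)) = -144*(-99 + 0) = -144*(-99) = 14256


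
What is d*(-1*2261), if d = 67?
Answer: -151487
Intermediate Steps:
d*(-1*2261) = 67*(-1*2261) = 67*(-2261) = -151487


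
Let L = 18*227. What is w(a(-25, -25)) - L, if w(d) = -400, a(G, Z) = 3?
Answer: -4486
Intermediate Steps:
L = 4086
w(a(-25, -25)) - L = -400 - 1*4086 = -400 - 4086 = -4486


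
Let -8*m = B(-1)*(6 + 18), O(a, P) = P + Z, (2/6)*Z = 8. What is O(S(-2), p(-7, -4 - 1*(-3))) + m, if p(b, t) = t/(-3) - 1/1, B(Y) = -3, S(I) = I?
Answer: 97/3 ≈ 32.333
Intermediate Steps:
Z = 24 (Z = 3*8 = 24)
p(b, t) = -1 - t/3 (p(b, t) = t*(-1/3) - 1*1 = -t/3 - 1 = -1 - t/3)
O(a, P) = 24 + P (O(a, P) = P + 24 = 24 + P)
m = 9 (m = -(-3)*(6 + 18)/8 = -(-3)*24/8 = -1/8*(-72) = 9)
O(S(-2), p(-7, -4 - 1*(-3))) + m = (24 + (-1 - (-4 - 1*(-3))/3)) + 9 = (24 + (-1 - (-4 + 3)/3)) + 9 = (24 + (-1 - 1/3*(-1))) + 9 = (24 + (-1 + 1/3)) + 9 = (24 - 2/3) + 9 = 70/3 + 9 = 97/3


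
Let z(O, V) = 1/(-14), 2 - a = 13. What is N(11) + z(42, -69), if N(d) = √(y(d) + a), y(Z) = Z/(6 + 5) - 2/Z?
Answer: -1/14 + 4*I*√77/11 ≈ -0.071429 + 3.1909*I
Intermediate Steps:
a = -11 (a = 2 - 1*13 = 2 - 13 = -11)
y(Z) = -2/Z + Z/11 (y(Z) = Z/11 - 2/Z = -2/Z + Z/11)
N(d) = √(-11 - 2/d + d/11) (N(d) = √((-2/d + d/11) - 11) = √(-11 - 2/d + d/11))
z(O, V) = -1/14
N(11) + z(42, -69) = √(-1331 - 242/11 + 11*11)/11 - 1/14 = √(-1331 - 242*1/11 + 121)/11 - 1/14 = √(-1331 - 22 + 121)/11 - 1/14 = √(-1232)/11 - 1/14 = (4*I*√77)/11 - 1/14 = 4*I*√77/11 - 1/14 = -1/14 + 4*I*√77/11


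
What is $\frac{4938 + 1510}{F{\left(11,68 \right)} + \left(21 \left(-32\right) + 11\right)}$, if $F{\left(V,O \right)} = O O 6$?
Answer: $\frac{6448}{27083} \approx 0.23808$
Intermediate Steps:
$F{\left(V,O \right)} = 6 O^{2}$ ($F{\left(V,O \right)} = O^{2} \cdot 6 = 6 O^{2}$)
$\frac{4938 + 1510}{F{\left(11,68 \right)} + \left(21 \left(-32\right) + 11\right)} = \frac{4938 + 1510}{6 \cdot 68^{2} + \left(21 \left(-32\right) + 11\right)} = \frac{6448}{6 \cdot 4624 + \left(-672 + 11\right)} = \frac{6448}{27744 - 661} = \frac{6448}{27083}$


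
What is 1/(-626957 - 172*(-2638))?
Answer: -1/173221 ≈ -5.7730e-6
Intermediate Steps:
1/(-626957 - 172*(-2638)) = 1/(-626957 + 453736) = 1/(-173221) = -1/173221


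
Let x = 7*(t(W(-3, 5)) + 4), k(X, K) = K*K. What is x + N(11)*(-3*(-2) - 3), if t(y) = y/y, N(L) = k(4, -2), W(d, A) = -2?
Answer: 47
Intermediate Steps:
k(X, K) = K**2
N(L) = 4 (N(L) = (-2)**2 = 4)
t(y) = 1
x = 35 (x = 7*(1 + 4) = 7*5 = 35)
x + N(11)*(-3*(-2) - 3) = 35 + 4*(-3*(-2) - 3) = 35 + 4*(6 - 3) = 35 + 4*3 = 35 + 12 = 47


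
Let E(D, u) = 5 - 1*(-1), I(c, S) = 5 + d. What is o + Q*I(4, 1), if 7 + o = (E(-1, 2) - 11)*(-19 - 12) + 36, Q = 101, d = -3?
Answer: 386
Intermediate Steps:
I(c, S) = 2 (I(c, S) = 5 - 3 = 2)
E(D, u) = 6 (E(D, u) = 5 + 1 = 6)
o = 184 (o = -7 + ((6 - 11)*(-19 - 12) + 36) = -7 + (-5*(-31) + 36) = -7 + (155 + 36) = -7 + 191 = 184)
o + Q*I(4, 1) = 184 + 101*2 = 184 + 202 = 386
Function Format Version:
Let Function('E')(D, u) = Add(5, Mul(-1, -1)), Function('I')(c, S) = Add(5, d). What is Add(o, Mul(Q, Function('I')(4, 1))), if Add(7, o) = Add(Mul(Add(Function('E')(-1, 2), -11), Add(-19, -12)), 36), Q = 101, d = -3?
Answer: 386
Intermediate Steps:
Function('I')(c, S) = 2 (Function('I')(c, S) = Add(5, -3) = 2)
Function('E')(D, u) = 6 (Function('E')(D, u) = Add(5, 1) = 6)
o = 184 (o = Add(-7, Add(Mul(Add(6, -11), Add(-19, -12)), 36)) = Add(-7, Add(Mul(-5, -31), 36)) = Add(-7, Add(155, 36)) = Add(-7, 191) = 184)
Add(o, Mul(Q, Function('I')(4, 1))) = Add(184, Mul(101, 2)) = Add(184, 202) = 386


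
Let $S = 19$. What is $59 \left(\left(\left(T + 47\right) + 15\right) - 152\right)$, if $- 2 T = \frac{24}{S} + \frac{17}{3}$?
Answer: $- \frac{628645}{114} \approx -5514.4$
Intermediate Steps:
$T = - \frac{395}{114}$ ($T = - \frac{\frac{24}{19} + \frac{17}{3}}{2} = \left(- \frac{1}{2}\right) \frac{395}{57} = - \frac{395}{114} \approx -3.4649$)
$59 \left(\left(\left(T + 47\right) + 15\right) - 152\right) = 59 \left(\left(\left(- \frac{395}{114} + 47\right) + 15\right) - 152\right) = 59 \left(\left(\frac{4963}{114} + 15\right) - 152\right) = 59 \left(\frac{6673}{114} - 152\right) = 59 \left(- \frac{10655}{114}\right) = - \frac{628645}{114}$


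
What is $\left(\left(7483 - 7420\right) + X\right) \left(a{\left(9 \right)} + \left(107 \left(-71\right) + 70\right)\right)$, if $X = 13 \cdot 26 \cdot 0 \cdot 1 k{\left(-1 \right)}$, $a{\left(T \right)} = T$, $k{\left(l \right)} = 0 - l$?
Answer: $-473634$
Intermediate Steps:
$k{\left(l \right)} = - l$
$X = 0$ ($X = 13 \cdot 26 \cdot 0 \cdot 1 \left(\left(-1\right) \left(-1\right)\right) = 338 \cdot 0 \cdot 1 = 338 \cdot 0 = 0$)
$\left(\left(7483 - 7420\right) + X\right) \left(a{\left(9 \right)} + \left(107 \left(-71\right) + 70\right)\right) = \left(\left(7483 - 7420\right) + 0\right) \left(9 + \left(107 \left(-71\right) + 70\right)\right) = \left(63 + 0\right) \left(9 + \left(-7597 + 70\right)\right) = 63 \left(9 - 7527\right) = 63 \left(-7518\right) = -473634$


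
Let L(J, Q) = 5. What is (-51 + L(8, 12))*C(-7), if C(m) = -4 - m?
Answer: -138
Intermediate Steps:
(-51 + L(8, 12))*C(-7) = (-51 + 5)*(-4 - 1*(-7)) = -46*(-4 + 7) = -46*3 = -138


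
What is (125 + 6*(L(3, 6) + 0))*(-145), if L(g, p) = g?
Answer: -20735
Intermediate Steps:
(125 + 6*(L(3, 6) + 0))*(-145) = (125 + 6*(3 + 0))*(-145) = (125 + 6*3)*(-145) = (125 + 18)*(-145) = 143*(-145) = -20735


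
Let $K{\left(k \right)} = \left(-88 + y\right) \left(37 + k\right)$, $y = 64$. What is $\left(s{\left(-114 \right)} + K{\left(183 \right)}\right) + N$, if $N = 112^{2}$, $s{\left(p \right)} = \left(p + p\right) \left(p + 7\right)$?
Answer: $31660$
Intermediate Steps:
$s{\left(p \right)} = 2 p \left(7 + p\right)$
$N = 12544$
$K{\left(k \right)} = -888 - 24 k$ ($K{\left(k \right)} = \left(-88 + 64\right) \left(37 + k\right) = - 24 \left(37 + k\right) = -888 - 24 k$)
$\left(s{\left(-114 \right)} + K{\left(183 \right)}\right) + N = \left(2 \left(-114\right) \left(7 - 114\right) - 5280\right) + 12544 = \left(2 \left(-114\right) \left(-107\right) - 5280\right) + 12544 = \left(24396 - 5280\right) + 12544 = 19116 + 12544 = 31660$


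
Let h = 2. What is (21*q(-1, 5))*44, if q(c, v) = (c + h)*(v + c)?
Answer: 3696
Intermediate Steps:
q(c, v) = (2 + c)*(c + v) (q(c, v) = (c + 2)*(v + c) = (2 + c)*(c + v))
(21*q(-1, 5))*44 = (21*((-1)² + 2*(-1) + 2*5 - 1*5))*44 = (21*(1 - 2 + 10 - 5))*44 = (21*4)*44 = 84*44 = 3696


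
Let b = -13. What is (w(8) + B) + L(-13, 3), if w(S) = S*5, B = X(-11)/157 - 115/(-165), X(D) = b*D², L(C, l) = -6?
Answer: 127856/5181 ≈ 24.678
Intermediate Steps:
X(D) = -13*D²
B = -48298/5181 (B = -13*(-11)²/157 - 115/(-165) = -13*121*(1/157) - 115*(-1/165) = -1573*1/157 + 23/33 = -1573/157 + 23/33 = -48298/5181 ≈ -9.3221)
w(S) = 5*S
(w(8) + B) + L(-13, 3) = (5*8 - 48298/5181) - 6 = (40 - 48298/5181) - 6 = 158942/5181 - 6 = 127856/5181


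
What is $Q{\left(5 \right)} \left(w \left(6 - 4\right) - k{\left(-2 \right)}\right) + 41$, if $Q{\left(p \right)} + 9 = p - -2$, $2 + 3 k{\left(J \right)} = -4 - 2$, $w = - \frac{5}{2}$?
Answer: $\frac{137}{3} \approx 45.667$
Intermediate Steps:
$w = - \frac{5}{2}$ ($w = \left(-5\right) \frac{1}{2} = - \frac{5}{2} \approx -2.5$)
$k{\left(J \right)} = - \frac{8}{3}$ ($k{\left(J \right)} = - \frac{2}{3} + \frac{-4 - 2}{3} = - \frac{2}{3} + \frac{1}{3} \left(-6\right) = - \frac{2}{3} - 2 = - \frac{8}{3}$)
$Q{\left(p \right)} = -7 + p$ ($Q{\left(p \right)} = -9 + \left(p - -2\right) = -9 + \left(p + 2\right) = -9 + \left(2 + p\right) = -7 + p$)
$Q{\left(5 \right)} \left(w \left(6 - 4\right) - k{\left(-2 \right)}\right) + 41 = \left(-7 + 5\right) \left(- \frac{5 \left(6 - 4\right)}{2} - - \frac{8}{3}\right) + 41 = - 2 \left(\left(- \frac{5}{2}\right) 2 + \frac{8}{3}\right) + 41 = - 2 \left(-5 + \frac{8}{3}\right) + 41 = \left(-2\right) \left(- \frac{7}{3}\right) + 41 = \frac{14}{3} + 41 = \frac{137}{3}$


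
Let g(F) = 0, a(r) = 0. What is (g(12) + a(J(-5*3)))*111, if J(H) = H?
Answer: 0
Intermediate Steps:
(g(12) + a(J(-5*3)))*111 = (0 + 0)*111 = 0*111 = 0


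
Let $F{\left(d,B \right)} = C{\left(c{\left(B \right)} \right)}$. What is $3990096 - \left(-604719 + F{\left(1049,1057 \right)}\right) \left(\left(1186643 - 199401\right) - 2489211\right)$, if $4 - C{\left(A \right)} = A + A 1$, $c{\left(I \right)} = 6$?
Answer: $-908277217367$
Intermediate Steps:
$C{\left(A \right)} = 4 - 2 A$ ($C{\left(A \right)} = 4 - \left(A + A 1\right) = 4 - \left(A + A\right) = 4 - 2 A$)
$F{\left(d,B \right)} = -8$ ($F{\left(d,B \right)} = 4 - 12 = -8$)
$3990096 - \left(-604719 + F{\left(1049,1057 \right)}\right) \left(\left(1186643 - 199401\right) - 2489211\right) = 3990096 - \left(-604719 - 8\right) \left(\left(1186643 - 199401\right) - 2489211\right) = 3990096 - - 604727 \left(987242 - 2489211\right) = 3990096 - \left(-604727\right) \left(-1501969\right) = 3990096 - 908281207463 = -908277217367$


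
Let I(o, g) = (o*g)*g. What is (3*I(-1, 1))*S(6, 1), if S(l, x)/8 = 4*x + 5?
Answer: -216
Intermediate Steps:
I(o, g) = o*g² (I(o, g) = (g*o)*g = o*g²)
S(l, x) = 40 + 32*x (S(l, x) = 8*(4*x + 5) = 8*(5 + 4*x) = 40 + 32*x)
(3*I(-1, 1))*S(6, 1) = (3*(-1*1²))*(40 + 32*1) = (3*(-1*1))*(40 + 32) = (3*(-1))*72 = -3*72 = -216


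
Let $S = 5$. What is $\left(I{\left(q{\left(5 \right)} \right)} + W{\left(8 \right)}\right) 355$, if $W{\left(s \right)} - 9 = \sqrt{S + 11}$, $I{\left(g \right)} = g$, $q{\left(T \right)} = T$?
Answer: $6390$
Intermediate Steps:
$W{\left(s \right)} = 13$ ($W{\left(s \right)} = 9 + \sqrt{5 + 11} = 9 + \sqrt{16} = 9 + 4 = 13$)
$\left(I{\left(q{\left(5 \right)} \right)} + W{\left(8 \right)}\right) 355 = \left(5 + 13\right) 355 = 18 \cdot 355 = 6390$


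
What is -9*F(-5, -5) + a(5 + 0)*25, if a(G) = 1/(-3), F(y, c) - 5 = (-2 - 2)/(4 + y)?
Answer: -268/3 ≈ -89.333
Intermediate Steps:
F(y, c) = 5 - 4/(4 + y) (F(y, c) = 5 + (-2 - 2)/(4 + y) = 5 - 4/(4 + y))
a(G) = -1/3
-9*F(-5, -5) + a(5 + 0)*25 = -9*(16 + 5*(-5))/(4 - 5) - 1/3*25 = -9*(16 - 25)/(-1) - 25/3 = -(-9)*(-9) - 25/3 = -9*9 - 25/3 = -81 - 25/3 = -268/3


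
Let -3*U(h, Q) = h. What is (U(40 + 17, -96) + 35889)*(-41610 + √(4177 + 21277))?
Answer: -1492550700 + 35870*√25454 ≈ -1.4868e+9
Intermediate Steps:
U(h, Q) = -h/3
(U(40 + 17, -96) + 35889)*(-41610 + √(4177 + 21277)) = (-(40 + 17)/3 + 35889)*(-41610 + √(4177 + 21277)) = (-⅓*57 + 35889)*(-41610 + √25454) = (-19 + 35889)*(-41610 + √25454) = 35870*(-41610 + √25454) = -1492550700 + 35870*√25454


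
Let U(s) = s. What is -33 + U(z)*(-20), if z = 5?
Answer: -133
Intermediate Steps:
-33 + U(z)*(-20) = -33 + 5*(-20) = -33 - 100 = -133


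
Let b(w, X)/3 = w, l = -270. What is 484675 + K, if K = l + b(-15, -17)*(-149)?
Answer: 491110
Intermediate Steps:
b(w, X) = 3*w
K = 6435 (K = -270 + (3*(-15))*(-149) = -270 - 45*(-149) = -270 + 6705 = 6435)
484675 + K = 484675 + 6435 = 491110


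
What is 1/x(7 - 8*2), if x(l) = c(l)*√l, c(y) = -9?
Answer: I/27 ≈ 0.037037*I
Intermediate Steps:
x(l) = -9*√l
1/x(7 - 8*2) = 1/(-9*√(7 - 8*2)) = 1/(-9*√(7 - 16)) = 1/(-27*I) = I/27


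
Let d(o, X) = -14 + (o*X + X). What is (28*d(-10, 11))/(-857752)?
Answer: 113/30634 ≈ 0.0036887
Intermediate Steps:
d(o, X) = -14 + X + X*o (d(o, X) = -14 + (X*o + X) = -14 + (X + X*o) = -14 + X + X*o)
(28*d(-10, 11))/(-857752) = (28*(-14 + 11 + 11*(-10)))/(-857752) = (28*(-14 + 11 - 110))*(-1/857752) = (28*(-113))*(-1/857752) = -3164*(-1/857752) = 113/30634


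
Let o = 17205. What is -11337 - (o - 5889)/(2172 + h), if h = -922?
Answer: -7091283/625 ≈ -11346.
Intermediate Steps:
-11337 - (o - 5889)/(2172 + h) = -11337 - (17205 - 5889)/(2172 - 922) = -11337 - 11316/1250 = -11337 - 1*5658/625 = -11337 - 5658/625 = -7091283/625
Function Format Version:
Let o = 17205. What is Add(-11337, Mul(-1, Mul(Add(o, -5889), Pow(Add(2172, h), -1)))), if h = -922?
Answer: Rational(-7091283, 625) ≈ -11346.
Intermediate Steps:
Add(-11337, Mul(-1, Mul(Add(o, -5889), Pow(Add(2172, h), -1)))) = Add(-11337, Mul(-1, Mul(Add(17205, -5889), Pow(Add(2172, -922), -1)))) = Add(-11337, Mul(-1, Mul(11316, Pow(1250, -1)))) = Add(-11337, Mul(-1, Mul(11316, Rational(1, 1250)))) = Add(-11337, Mul(-1, Rational(5658, 625))) = Add(-11337, Rational(-5658, 625)) = Rational(-7091283, 625)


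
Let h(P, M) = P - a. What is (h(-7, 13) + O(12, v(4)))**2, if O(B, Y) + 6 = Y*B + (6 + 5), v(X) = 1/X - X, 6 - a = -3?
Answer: 3136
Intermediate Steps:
a = 9 (a = 6 - 1*(-3) = 6 + 3 = 9)
h(P, M) = -9 + P (h(P, M) = P - 1*9 = P - 9 = -9 + P)
O(B, Y) = 5 + B*Y (O(B, Y) = -6 + (Y*B + (6 + 5)) = -6 + (B*Y + 11) = -6 + (11 + B*Y) = 5 + B*Y)
(h(-7, 13) + O(12, v(4)))**2 = ((-9 - 7) + (5 + 12*(1/4 - 1*4)))**2 = (-16 + (5 + 12*(1/4 - 4)))**2 = (-16 + (5 + 12*(-15/4)))**2 = (-16 + (5 - 45))**2 = (-16 - 40)**2 = (-56)**2 = 3136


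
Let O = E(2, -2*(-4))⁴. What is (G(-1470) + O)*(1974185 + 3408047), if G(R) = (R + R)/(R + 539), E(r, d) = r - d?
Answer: 132855014688/19 ≈ 6.9924e+9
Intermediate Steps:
G(R) = 2*R/(539 + R) (G(R) = (2*R)/(539 + R) = 2*R/(539 + R))
O = 1296 (O = (2 - (-2)*(-4))⁴ = (2 - 1*8)⁴ = (2 - 8)⁴ = (-6)⁴ = 1296)
(G(-1470) + O)*(1974185 + 3408047) = (2*(-1470)/(539 - 1470) + 1296)*(1974185 + 3408047) = (2*(-1470)/(-931) + 1296)*5382232 = (2*(-1470)*(-1/931) + 1296)*5382232 = (60/19 + 1296)*5382232 = (24684/19)*5382232 = 132855014688/19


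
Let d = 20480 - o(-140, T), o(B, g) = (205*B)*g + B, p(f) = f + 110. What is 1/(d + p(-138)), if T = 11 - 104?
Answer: -1/2648508 ≈ -3.7757e-7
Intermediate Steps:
T = -93
p(f) = 110 + f
o(B, g) = B + 205*B*g (o(B, g) = 205*B*g + B = B + 205*B*g)
d = -2648480 (d = 20480 - (-140)*(1 + 205*(-93)) = 20480 - (-140)*(1 - 19065) = 20480 - (-140)*(-19064) = 20480 - 1*2668960 = 20480 - 2668960 = -2648480)
1/(d + p(-138)) = 1/(-2648480 + (110 - 138)) = 1/(-2648480 - 28) = 1/(-2648508) = -1/2648508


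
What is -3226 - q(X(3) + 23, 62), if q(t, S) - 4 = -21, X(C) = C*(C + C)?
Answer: -3209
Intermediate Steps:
X(C) = 2*C² (X(C) = C*(2*C) = 2*C²)
q(t, S) = -17 (q(t, S) = 4 - 21 = -17)
-3226 - q(X(3) + 23, 62) = -3226 - 1*(-17) = -3226 + 17 = -3209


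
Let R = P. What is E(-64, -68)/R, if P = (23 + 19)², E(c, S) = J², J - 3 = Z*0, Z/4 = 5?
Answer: 1/196 ≈ 0.0051020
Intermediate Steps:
Z = 20 (Z = 4*5 = 20)
J = 3 (J = 3 + 20*0 = 3 + 0 = 3)
E(c, S) = 9 (E(c, S) = 3² = 9)
P = 1764 (P = 42² = 1764)
R = 1764
E(-64, -68)/R = 9/1764 = 9*(1/1764) = 1/196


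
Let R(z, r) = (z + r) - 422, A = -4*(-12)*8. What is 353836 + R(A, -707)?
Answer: 353091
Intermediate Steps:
A = 384 (A = 48*8 = 384)
R(z, r) = -422 + r + z (R(z, r) = (r + z) - 422 = -422 + r + z)
353836 + R(A, -707) = 353836 + (-422 - 707 + 384) = 353836 - 745 = 353091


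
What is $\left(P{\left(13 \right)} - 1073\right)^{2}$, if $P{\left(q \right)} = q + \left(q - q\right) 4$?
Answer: $1123600$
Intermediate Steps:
$P{\left(q \right)} = q$ ($P{\left(q \right)} = q + 0 \cdot 4 = q + 0 = q$)
$\left(P{\left(13 \right)} - 1073\right)^{2} = \left(13 - 1073\right)^{2} = \left(-1060\right)^{2} = 1123600$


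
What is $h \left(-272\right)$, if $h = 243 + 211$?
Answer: $-123488$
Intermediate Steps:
$h = 454$
$h \left(-272\right) = 454 \left(-272\right) = -123488$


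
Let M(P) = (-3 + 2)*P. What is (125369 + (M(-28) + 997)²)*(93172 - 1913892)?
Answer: -2141155795680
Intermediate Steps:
M(P) = -P
(125369 + (M(-28) + 997)²)*(93172 - 1913892) = (125369 + (-1*(-28) + 997)²)*(93172 - 1913892) = (125369 + (28 + 997)²)*(-1820720) = (125369 + 1025²)*(-1820720) = (125369 + 1050625)*(-1820720) = 1175994*(-1820720) = -2141155795680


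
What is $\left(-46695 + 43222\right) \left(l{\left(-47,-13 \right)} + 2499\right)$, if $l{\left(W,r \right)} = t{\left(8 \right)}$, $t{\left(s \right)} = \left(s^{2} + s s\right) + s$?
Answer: $-9151355$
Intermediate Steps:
$t{\left(s \right)} = s + 2 s^{2}$ ($t{\left(s \right)} = \left(s^{2} + s^{2}\right) + s = 2 s^{2} + s = s + 2 s^{2}$)
$l{\left(W,r \right)} = 136$ ($l{\left(W,r \right)} = 8 \left(1 + 2 \cdot 8\right) = 8 \left(1 + 16\right) = 8 \cdot 17 = 136$)
$\left(-46695 + 43222\right) \left(l{\left(-47,-13 \right)} + 2499\right) = \left(-46695 + 43222\right) \left(136 + 2499\right) = \left(-3473\right) 2635 = -9151355$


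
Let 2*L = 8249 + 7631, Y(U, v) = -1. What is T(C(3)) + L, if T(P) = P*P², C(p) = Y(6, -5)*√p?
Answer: 7940 - 3*√3 ≈ 7934.8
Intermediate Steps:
L = 7940 (L = (8249 + 7631)/2 = (½)*15880 = 7940)
C(p) = -√p
T(P) = P³
T(C(3)) + L = (-√3)³ + 7940 = -3*√3 + 7940 = 7940 - 3*√3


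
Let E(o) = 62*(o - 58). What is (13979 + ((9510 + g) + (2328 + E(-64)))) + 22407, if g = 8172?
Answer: 48832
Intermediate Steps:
E(o) = -3596 + 62*o (E(o) = 62*(-58 + o) = -3596 + 62*o)
(13979 + ((9510 + g) + (2328 + E(-64)))) + 22407 = (13979 + ((9510 + 8172) + (2328 + (-3596 + 62*(-64))))) + 22407 = (13979 + (17682 + (2328 + (-3596 - 3968)))) + 22407 = (13979 + (17682 + (2328 - 7564))) + 22407 = (13979 + (17682 - 5236)) + 22407 = (13979 + 12446) + 22407 = 26425 + 22407 = 48832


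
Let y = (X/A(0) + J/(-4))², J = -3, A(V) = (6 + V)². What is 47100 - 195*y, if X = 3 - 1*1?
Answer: 20292535/432 ≈ 46973.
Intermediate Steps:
X = 2 (X = 3 - 1 = 2)
y = 841/1296 (y = (2/((6 + 0)²) - 3/(-4))² = (2/(6²) - 3*(-¼))² = (2/36 + ¾)² = (2*(1/36) + ¾)² = (1/18 + ¾)² = (29/36)² = 841/1296 ≈ 0.64892)
47100 - 195*y = 47100 - 195*841/1296 = 47100 - 54665/432 = 20292535/432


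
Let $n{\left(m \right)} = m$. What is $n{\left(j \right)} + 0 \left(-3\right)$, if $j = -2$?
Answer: $-2$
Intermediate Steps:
$n{\left(j \right)} + 0 \left(-3\right) = -2 + 0 \left(-3\right) = -2 + 0 = -2$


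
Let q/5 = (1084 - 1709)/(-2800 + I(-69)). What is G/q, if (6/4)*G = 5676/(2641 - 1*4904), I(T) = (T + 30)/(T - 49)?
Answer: -625043012/417240625 ≈ -1.4980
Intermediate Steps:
I(T) = (30 + T)/(-49 + T)
G = -3784/2263 (G = 2*(5676/(2641 - 1*4904))/3 = 2*(5676/(2641 - 4904))/3 = 2*(5676/(-2263))/3 = 2*(5676*(-1/2263))/3 = (2/3)*(-5676/2263) = -3784/2263 ≈ -1.6721)
q = 368750/330361 (q = 5*((1084 - 1709)/(-2800 + (30 - 69)/(-49 - 69))) = 5*(-625/(-2800 - 39/(-118))) = 5*(-625/(-2800 - 1/118*(-39))) = 5*(-625/(-2800 + 39/118)) = 5*(-625/(-330361/118)) = 5*(-625*(-118/330361)) = 5*(73750/330361) = 368750/330361 ≈ 1.1162)
G/q = -3784/(2263*368750/330361) = -3784/2263*330361/368750 = -625043012/417240625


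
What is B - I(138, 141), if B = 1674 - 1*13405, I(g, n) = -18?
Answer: -11713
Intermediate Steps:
B = -11731 (B = 1674 - 13405 = -11731)
B - I(138, 141) = -11731 - 1*(-18) = -11731 + 18 = -11713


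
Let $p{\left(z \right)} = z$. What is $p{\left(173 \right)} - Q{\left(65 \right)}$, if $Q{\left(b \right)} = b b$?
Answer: $-4052$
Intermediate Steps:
$Q{\left(b \right)} = b^{2}$
$p{\left(173 \right)} - Q{\left(65 \right)} = 173 - 65^{2} = 173 - 4225 = -4052$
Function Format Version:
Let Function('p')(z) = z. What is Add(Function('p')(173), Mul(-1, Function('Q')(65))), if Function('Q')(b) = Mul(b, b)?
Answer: -4052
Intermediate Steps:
Function('Q')(b) = Pow(b, 2)
Add(Function('p')(173), Mul(-1, Function('Q')(65))) = Add(173, Mul(-1, Pow(65, 2))) = Add(173, Mul(-1, 4225)) = Add(173, -4225) = -4052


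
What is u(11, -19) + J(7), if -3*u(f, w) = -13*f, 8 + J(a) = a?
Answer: 140/3 ≈ 46.667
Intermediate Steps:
J(a) = -8 + a
u(f, w) = 13*f/3 (u(f, w) = -(-13)*f/3 = 13*f/3)
u(11, -19) + J(7) = (13/3)*11 + (-8 + 7) = 143/3 - 1 = 140/3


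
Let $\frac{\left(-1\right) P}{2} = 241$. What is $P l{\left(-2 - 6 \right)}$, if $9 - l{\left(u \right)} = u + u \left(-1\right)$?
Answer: $-4338$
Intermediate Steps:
$P = -482$ ($P = \left(-2\right) 241 = -482$)
$l{\left(u \right)} = 9$ ($l{\left(u \right)} = 9 - \left(u + u \left(-1\right)\right) = 9 - \left(u - u\right) = 9 - 0 = 9 + 0 = 9$)
$P l{\left(-2 - 6 \right)} = \left(-482\right) 9 = -4338$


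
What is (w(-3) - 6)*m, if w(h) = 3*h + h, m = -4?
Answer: 72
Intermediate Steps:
w(h) = 4*h
(w(-3) - 6)*m = (4*(-3) - 6)*(-4) = (-12 - 6)*(-4) = -18*(-4) = 72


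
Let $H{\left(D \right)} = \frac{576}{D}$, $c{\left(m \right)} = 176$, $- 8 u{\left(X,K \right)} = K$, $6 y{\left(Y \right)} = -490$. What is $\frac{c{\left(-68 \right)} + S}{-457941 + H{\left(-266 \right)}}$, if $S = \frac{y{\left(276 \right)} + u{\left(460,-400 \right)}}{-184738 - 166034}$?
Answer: $- \frac{24632625563}{64092822367356} \approx -0.00038433$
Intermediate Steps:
$y{\left(Y \right)} = - \frac{245}{3}$ ($y{\left(Y \right)} = \frac{1}{6} \left(-490\right) = - \frac{245}{3}$)
$u{\left(X,K \right)} = - \frac{K}{8}$
$S = \frac{95}{1052316}$ ($S = \frac{- \frac{245}{3} - -50}{-184738 - 166034} = \frac{- \frac{245}{3} + 50}{-350772} = \left(- \frac{95}{3}\right) \left(- \frac{1}{350772}\right) = \frac{95}{1052316} \approx 9.0277 \cdot 10^{-5}$)
$\frac{c{\left(-68 \right)} + S}{-457941 + H{\left(-266 \right)}} = \frac{176 + \frac{95}{1052316}}{-457941 + \frac{576}{-266}} = \frac{185207711}{1052316 \left(-457941 + 576 \left(- \frac{1}{266}\right)\right)} = \frac{185207711}{1052316 \left(-457941 - \frac{288}{133}\right)} = \frac{185207711}{1052316 \left(- \frac{60906441}{133}\right)} = \frac{185207711}{1052316} \left(- \frac{133}{60906441}\right) = - \frac{24632625563}{64092822367356}$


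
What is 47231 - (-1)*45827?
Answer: 93058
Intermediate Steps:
47231 - (-1)*45827 = 47231 - 1*(-45827) = 47231 + 45827 = 93058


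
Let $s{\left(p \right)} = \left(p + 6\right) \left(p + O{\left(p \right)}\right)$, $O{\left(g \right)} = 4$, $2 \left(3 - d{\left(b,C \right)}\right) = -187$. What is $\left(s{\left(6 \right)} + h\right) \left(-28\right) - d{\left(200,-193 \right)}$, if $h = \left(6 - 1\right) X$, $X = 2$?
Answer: $- \frac{7473}{2} \approx -3736.5$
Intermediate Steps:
$d{\left(b,C \right)} = \frac{193}{2}$ ($d{\left(b,C \right)} = 3 - - \frac{187}{2} = 3 + \frac{187}{2} = \frac{193}{2}$)
$h = 10$ ($h = \left(6 - 1\right) 2 = 5 \cdot 2 = 10$)
$s{\left(p \right)} = \left(4 + p\right) \left(6 + p\right)$ ($s{\left(p \right)} = \left(p + 6\right) \left(p + 4\right) = \left(6 + p\right) \left(4 + p\right) = \left(4 + p\right) \left(6 + p\right)$)
$\left(s{\left(6 \right)} + h\right) \left(-28\right) - d{\left(200,-193 \right)} = \left(\left(24 + 6^{2} + 10 \cdot 6\right) + 10\right) \left(-28\right) - \frac{193}{2} = \left(\left(24 + 36 + 60\right) + 10\right) \left(-28\right) - \frac{193}{2} = \left(120 + 10\right) \left(-28\right) - \frac{193}{2} = 130 \left(-28\right) - \frac{193}{2} = -3640 - \frac{193}{2} = - \frac{7473}{2}$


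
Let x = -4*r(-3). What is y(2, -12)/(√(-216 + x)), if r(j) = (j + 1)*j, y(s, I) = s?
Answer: -I*√15/30 ≈ -0.1291*I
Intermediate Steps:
r(j) = j*(1 + j) (r(j) = (1 + j)*j = j*(1 + j))
x = -24 (x = -(-12)*(1 - 3) = -(-12)*(-2) = -4*6 = -24)
y(2, -12)/(√(-216 + x)) = 2/(√(-216 - 24)) = 2/(√(-240)) = 2/((4*I*√15)) = 2*(-I*√15/60) = -I*√15/30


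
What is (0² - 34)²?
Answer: 1156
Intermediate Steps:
(0² - 34)² = (0 - 34)² = (-34)² = 1156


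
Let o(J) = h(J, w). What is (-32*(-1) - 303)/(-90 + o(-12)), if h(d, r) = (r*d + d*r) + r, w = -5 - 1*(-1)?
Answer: -271/2 ≈ -135.50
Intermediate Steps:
w = -4 (w = -5 + 1 = -4)
h(d, r) = r + 2*d*r (h(d, r) = (d*r + d*r) + r = 2*d*r + r = r + 2*d*r)
o(J) = -4 - 8*J (o(J) = -4*(1 + 2*J) = -4 - 8*J)
(-32*(-1) - 303)/(-90 + o(-12)) = (-32*(-1) - 303)/(-90 + (-4 - 8*(-12))) = (32 - 303)/(-90 + (-4 + 96)) = -271/(-90 + 92) = -271/2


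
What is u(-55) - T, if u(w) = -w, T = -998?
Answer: 1053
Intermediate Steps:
u(-55) - T = -1*(-55) - 1*(-998) = 55 + 998 = 1053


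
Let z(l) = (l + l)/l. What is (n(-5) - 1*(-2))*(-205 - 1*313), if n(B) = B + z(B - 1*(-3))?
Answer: 518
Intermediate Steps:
z(l) = 2 (z(l) = (2*l)/l = 2)
n(B) = 2 + B (n(B) = B + 2 = 2 + B)
(n(-5) - 1*(-2))*(-205 - 1*313) = ((2 - 5) - 1*(-2))*(-205 - 1*313) = (-3 + 2)*(-205 - 313) = -1*(-518) = 518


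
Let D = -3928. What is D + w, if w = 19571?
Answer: 15643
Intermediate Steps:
D + w = -3928 + 19571 = 15643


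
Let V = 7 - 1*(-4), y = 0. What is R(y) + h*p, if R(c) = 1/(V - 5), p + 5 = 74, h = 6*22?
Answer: 54649/6 ≈ 9108.2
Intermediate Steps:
h = 132
V = 11 (V = 7 + 4 = 11)
p = 69 (p = -5 + 74 = 69)
R(c) = ⅙ (R(c) = 1/(11 - 5) = 1/6 = ⅙)
R(y) + h*p = ⅙ + 132*69 = ⅙ + 9108 = 54649/6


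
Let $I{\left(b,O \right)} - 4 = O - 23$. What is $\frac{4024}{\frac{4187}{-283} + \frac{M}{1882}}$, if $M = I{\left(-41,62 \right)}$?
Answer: $- \frac{2143206544}{7867765} \approx -272.4$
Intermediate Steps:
$I{\left(b,O \right)} = -19 + O$ ($I{\left(b,O \right)} = 4 + \left(O - 23\right) = 4 + \left(-23 + O\right) = -19 + O$)
$M = 43$ ($M = -19 + 62 = 43$)
$\frac{4024}{\frac{4187}{-283} + \frac{M}{1882}} = \frac{4024}{\frac{4187}{-283} + \frac{43}{1882}} = \frac{4024}{4187 \left(- \frac{1}{283}\right) + 43 \cdot \frac{1}{1882}} = \frac{4024}{- \frac{4187}{283} + \frac{43}{1882}} = \frac{4024}{- \frac{7867765}{532606}} = 4024 \left(- \frac{532606}{7867765}\right) = - \frac{2143206544}{7867765}$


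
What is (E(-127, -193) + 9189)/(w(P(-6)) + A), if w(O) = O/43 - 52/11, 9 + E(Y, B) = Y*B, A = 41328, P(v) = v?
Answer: 15935843/19545842 ≈ 0.81531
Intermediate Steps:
E(Y, B) = -9 + B*Y (E(Y, B) = -9 + Y*B = -9 + B*Y)
w(O) = -52/11 + O/43 (w(O) = O*(1/43) - 52*1/11 = O/43 - 52/11 = -52/11 + O/43)
(E(-127, -193) + 9189)/(w(P(-6)) + A) = ((-9 - 193*(-127)) + 9189)/((-52/11 + (1/43)*(-6)) + 41328) = ((-9 + 24511) + 9189)/((-52/11 - 6/43) + 41328) = (24502 + 9189)/(-2302/473 + 41328) = 33691/(19545842/473) = 33691*(473/19545842) = 15935843/19545842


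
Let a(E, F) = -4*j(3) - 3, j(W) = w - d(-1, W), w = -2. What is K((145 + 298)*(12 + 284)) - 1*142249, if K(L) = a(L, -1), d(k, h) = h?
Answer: -142232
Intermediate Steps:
j(W) = -2 - W
a(E, F) = 17 (a(E, F) = -4*(-2 - 1*3) - 3 = -4*(-2 - 3) - 3 = -4*(-5) - 3 = 20 - 3 = 17)
K(L) = 17
K((145 + 298)*(12 + 284)) - 1*142249 = 17 - 1*142249 = 17 - 142249 = -142232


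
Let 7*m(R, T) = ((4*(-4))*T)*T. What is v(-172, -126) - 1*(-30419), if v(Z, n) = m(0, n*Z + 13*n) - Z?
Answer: -917366337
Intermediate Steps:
m(R, T) = -16*T**2/7 (m(R, T) = (((4*(-4))*T)*T)/7 = ((-16*T)*T)/7 = (-16*T**2)/7 = -16*T**2/7)
v(Z, n) = -Z - 16*(13*n + Z*n)**2/7 (v(Z, n) = -16*(n*Z + 13*n)**2/7 - Z = -16*(Z*n + 13*n)**2/7 - Z = -16*(13*n + Z*n)**2/7 - Z = -Z - 16*(13*n + Z*n)**2/7)
v(-172, -126) - 1*(-30419) = (-1*(-172) - 16/7*(-126)**2*(13 - 172)**2) - 1*(-30419) = (172 - 16/7*15876*(-159)**2) + 30419 = (172 - 16/7*15876*25281) + 30419 = (172 - 917396928) + 30419 = -917396756 + 30419 = -917366337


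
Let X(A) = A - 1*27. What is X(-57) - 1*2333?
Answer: -2417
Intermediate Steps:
X(A) = -27 + A (X(A) = A - 27 = -27 + A)
X(-57) - 1*2333 = (-27 - 57) - 1*2333 = -84 - 2333 = -2417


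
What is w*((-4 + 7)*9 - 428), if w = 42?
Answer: -16842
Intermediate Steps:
w*((-4 + 7)*9 - 428) = 42*((-4 + 7)*9 - 428) = 42*(3*9 - 428) = 42*(27 - 428) = 42*(-401) = -16842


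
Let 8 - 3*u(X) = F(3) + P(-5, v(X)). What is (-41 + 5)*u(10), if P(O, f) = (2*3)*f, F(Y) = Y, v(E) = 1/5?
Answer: -228/5 ≈ -45.600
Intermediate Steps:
v(E) = 1/5
P(O, f) = 6*f
u(X) = 19/15 (u(X) = 8/3 - (3 + 6*(1/5))/3 = 8/3 - (3 + 6/5)/3 = 8/3 - 1/3*21/5 = 8/3 - 7/5 = 19/15)
(-41 + 5)*u(10) = (-41 + 5)*(19/15) = -36*19/15 = -228/5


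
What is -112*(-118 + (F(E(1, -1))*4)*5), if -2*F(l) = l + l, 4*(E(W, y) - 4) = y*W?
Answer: 21616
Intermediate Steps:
E(W, y) = 4 + W*y/4 (E(W, y) = 4 + (y*W)/4 = 4 + (W*y)/4 = 4 + W*y/4)
F(l) = -l (F(l) = -(l + l)/2 = -l)
-112*(-118 + (F(E(1, -1))*4)*5) = -112*(-118 + (-(4 + (¼)*1*(-1))*4)*5) = -112*(-118 + (-(4 - ¼)*4)*5) = -112*(-118 + (-1*15/4*4)*5) = -112*(-118 - 15/4*4*5) = -112*(-118 - 15*5) = -112*(-118 - 75) = -112*(-193) = 21616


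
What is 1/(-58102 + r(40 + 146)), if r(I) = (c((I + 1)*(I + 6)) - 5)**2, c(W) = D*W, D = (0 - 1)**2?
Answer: 1/1288680099 ≈ 7.7599e-10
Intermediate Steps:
D = 1 (D = (-1)**2 = 1)
c(W) = W (c(W) = 1*W = W)
r(I) = (-5 + (1 + I)*(6 + I))**2 (r(I) = ((I + 1)*(I + 6) - 5)**2 = ((1 + I)*(6 + I) - 5)**2 = (-5 + (1 + I)*(6 + I))**2)
1/(-58102 + r(40 + 146)) = 1/(-58102 + (1 + (40 + 146)**2 + 7*(40 + 146))**2) = 1/(-58102 + (1 + 186**2 + 7*186)**2) = 1/(-58102 + (1 + 34596 + 1302)**2) = 1/(-58102 + 35899**2) = 1/(-58102 + 1288738201) = 1/1288680099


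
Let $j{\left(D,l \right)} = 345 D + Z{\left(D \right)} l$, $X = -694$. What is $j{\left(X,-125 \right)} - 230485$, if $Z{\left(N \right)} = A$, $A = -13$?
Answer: $-468290$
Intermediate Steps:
$Z{\left(N \right)} = -13$
$j{\left(D,l \right)} = - 13 l + 345 D$ ($j{\left(D,l \right)} = 345 D - 13 l = - 13 l + 345 D$)
$j{\left(X,-125 \right)} - 230485 = \left(\left(-13\right) \left(-125\right) + 345 \left(-694\right)\right) - 230485 = \left(1625 - 239430\right) - 230485 = -237805 - 230485 = -468290$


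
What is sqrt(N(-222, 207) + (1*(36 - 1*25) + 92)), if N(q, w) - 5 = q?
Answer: I*sqrt(114) ≈ 10.677*I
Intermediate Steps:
N(q, w) = 5 + q
sqrt(N(-222, 207) + (1*(36 - 1*25) + 92)) = sqrt((5 - 222) + (1*(36 - 1*25) + 92)) = sqrt(-217 + (1*(36 - 25) + 92)) = sqrt(-217 + (1*11 + 92)) = sqrt(-217 + (11 + 92)) = sqrt(-217 + 103) = sqrt(-114) = I*sqrt(114)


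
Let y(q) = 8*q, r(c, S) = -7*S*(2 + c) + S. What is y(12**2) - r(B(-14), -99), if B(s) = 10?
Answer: -7065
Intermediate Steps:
r(c, S) = S - 7*S*(2 + c) (r(c, S) = -7*S*(2 + c) + S = S - 7*S*(2 + c))
y(12**2) - r(B(-14), -99) = 8*12**2 - (-1)*(-99)*(13 + 7*10) = 8*144 - (-1)*(-99)*(13 + 70) = 1152 - (-1)*(-99)*83 = 1152 - 1*8217 = 1152 - 8217 = -7065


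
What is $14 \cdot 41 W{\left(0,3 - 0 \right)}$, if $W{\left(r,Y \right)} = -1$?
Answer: $-574$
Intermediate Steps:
$14 \cdot 41 W{\left(0,3 - 0 \right)} = 14 \cdot 41 \left(-1\right) = 574 \left(-1\right) = -574$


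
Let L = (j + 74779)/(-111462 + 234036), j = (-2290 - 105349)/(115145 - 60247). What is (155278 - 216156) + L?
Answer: -409648063232953/6729067452 ≈ -60877.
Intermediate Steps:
j = -107639/54898 ≈ -1.9607
L = 4105109903/6729067452 (L = (-107639/54898 + 74779)/(-111462 + 234036) = (4105109903/54898)/122574 = (4105109903/54898)*(1/122574) = 4105109903/6729067452 ≈ 0.61006)
(155278 - 216156) + L = (155278 - 216156) + 4105109903/6729067452 = -60878 + 4105109903/6729067452 = -409648063232953/6729067452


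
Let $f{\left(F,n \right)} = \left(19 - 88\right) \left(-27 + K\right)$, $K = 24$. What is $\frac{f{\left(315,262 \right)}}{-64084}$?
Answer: $- \frac{207}{64084} \approx -0.0032301$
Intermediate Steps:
$f{\left(F,n \right)} = 207$ ($f{\left(F,n \right)} = \left(19 - 88\right) \left(-27 + 24\right) = \left(-69\right) \left(-3\right) = 207$)
$\frac{f{\left(315,262 \right)}}{-64084} = \frac{207}{-64084} = 207 \left(- \frac{1}{64084}\right) = - \frac{207}{64084}$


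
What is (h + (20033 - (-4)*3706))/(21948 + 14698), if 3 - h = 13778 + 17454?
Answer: 1814/18323 ≈ 0.099001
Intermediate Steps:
h = -31229 (h = 3 - (13778 + 17454) = 3 - 1*31232 = 3 - 31232 = -31229)
(h + (20033 - (-4)*3706))/(21948 + 14698) = (-31229 + (20033 - (-4)*3706))/(21948 + 14698) = (-31229 + (20033 - 1*(-14824)))/36646 = (-31229 + (20033 + 14824))*(1/36646) = (-31229 + 34857)*(1/36646) = 3628*(1/36646) = 1814/18323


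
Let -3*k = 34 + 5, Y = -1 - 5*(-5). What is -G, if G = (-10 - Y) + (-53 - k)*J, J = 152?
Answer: 6114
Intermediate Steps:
Y = 24 (Y = -1 + 25 = 24)
k = -13 (k = -(34 + 5)/3 = -1/3*39 = -13)
G = -6114 (G = (-10 - 1*24) + (-53 - 1*(-13))*152 = (-10 - 24) + (-53 + 13)*152 = -34 - 40*152 = -34 - 6080 = -6114)
-G = -1*(-6114) = 6114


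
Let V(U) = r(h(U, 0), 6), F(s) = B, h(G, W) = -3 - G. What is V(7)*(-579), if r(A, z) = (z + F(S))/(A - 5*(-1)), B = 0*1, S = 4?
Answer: 3474/5 ≈ 694.80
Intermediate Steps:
B = 0
F(s) = 0
r(A, z) = z/(5 + A) (r(A, z) = (z + 0)/(A - 5*(-1)) = z/(A + 5) = z/(5 + A))
V(U) = 6/(2 - U) (V(U) = 6/(5 + (-3 - U)) = 6/(2 - U))
V(7)*(-579) = -6/(-2 + 7)*(-579) = -6/5*(-579) = 3474/5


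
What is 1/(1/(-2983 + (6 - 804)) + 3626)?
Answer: 3781/13709905 ≈ 0.00027579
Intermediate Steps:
1/(1/(-2983 + (6 - 804)) + 3626) = 1/(1/(-2983 - 798) + 3626) = 1/(1/(-3781) + 3626) = 1/(-1/3781 + 3626) = 1/(13709905/3781) = 3781/13709905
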